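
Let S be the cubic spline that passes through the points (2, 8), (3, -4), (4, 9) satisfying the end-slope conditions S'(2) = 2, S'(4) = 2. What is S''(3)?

Let M_i = S''(x_i). Step sizes h_i = 1, 1; slopes of the chords Δ_i = (y_(i+1) - y_i)/h_i = -12, 13.
  1·M_0 + 4·M_1 + 1·M_2 = 6(Δ_1 - Δ_0) = 150
Clamped end conditions give two more equations: 2h_0·M_0 + h_0·M_1 = 6(Δ_0 - S'(2)) = -84 and h_1·M_1 + 2h_1·M_2 = 6(S'(4) - Δ_1) = -66.
Solving the tridiagonal system: M_0 = -159/2, M_1 = 75, M_2 = -141/2.

75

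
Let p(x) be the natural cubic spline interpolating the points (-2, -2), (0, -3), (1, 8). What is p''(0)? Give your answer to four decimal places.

Put m_i = p'' at the i-th knot. Here h = (2, 1) and Δ = (-1/2, 11), so the interior equations h_(i-1)·m_(i-1) + 2(h_(i-1)+h_i)·m_i + h_i·m_(i+1) = 6(Δ_i − Δ_(i-1)) read
  2·m_0 + 6·m_1 + 1·m_2 = 6(Δ_1 - Δ_0) = 69
Natural end conditions: m_0 = m_2 = 0.
Solving the tridiagonal system: m_0 = 0, m_1 = 23/2, m_2 = 0.

11.5000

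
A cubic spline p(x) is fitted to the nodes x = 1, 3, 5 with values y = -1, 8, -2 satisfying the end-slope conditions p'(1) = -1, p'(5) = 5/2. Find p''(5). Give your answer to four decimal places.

19.2500

Let m_i = p''(x_i). Step sizes h_i = 2, 2; slopes of the chords Δ_i = (y_(i+1) - y_i)/h_i = 9/2, -5.
  2·m_0 + 8·m_1 + 2·m_2 = 6(Δ_1 - Δ_0) = -57
Clamped end conditions give two more equations: 2h_0·m_0 + h_0·m_1 = 6(Δ_0 - p'(1)) = 33 and h_1·m_1 + 2h_1·m_2 = 6(p'(5) - Δ_1) = 45.
Solving: m_0 = 65/4, m_1 = -16, m_2 = 77/4.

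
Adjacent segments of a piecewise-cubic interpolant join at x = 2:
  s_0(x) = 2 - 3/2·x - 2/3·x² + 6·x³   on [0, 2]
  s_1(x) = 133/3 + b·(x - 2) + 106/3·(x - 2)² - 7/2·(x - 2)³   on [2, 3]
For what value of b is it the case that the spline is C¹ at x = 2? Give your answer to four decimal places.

s_0'(x) = -3/2 - 4/3·x + 18·x², so s_0'(2) = 407/6. On the right, s_1'(2) = b, so b = 407/6.

67.8333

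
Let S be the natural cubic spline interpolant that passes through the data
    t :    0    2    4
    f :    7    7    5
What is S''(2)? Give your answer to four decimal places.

Write M_i for S''(x_i). With h_i = 2, 2 and divided differences Δ_i = 0, -1, the continuity of S' gives the tridiagonal system
  2·M_0 + 8·M_1 + 2·M_2 = 6(Δ_1 - Δ_0) = -6
Natural end conditions: M_0 = M_2 = 0.
Solving the tridiagonal system: M_0 = 0, M_1 = -3/4, M_2 = 0.

-0.7500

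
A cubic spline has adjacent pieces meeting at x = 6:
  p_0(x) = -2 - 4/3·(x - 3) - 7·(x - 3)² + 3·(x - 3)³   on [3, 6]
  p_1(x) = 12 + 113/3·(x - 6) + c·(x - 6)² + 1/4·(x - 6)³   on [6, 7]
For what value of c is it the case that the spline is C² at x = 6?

20

p_0''(x) = -14 + 18·(x - 3), so p_0''(6) = 40. On the right, p_1''(6) = 2c, so c = 20.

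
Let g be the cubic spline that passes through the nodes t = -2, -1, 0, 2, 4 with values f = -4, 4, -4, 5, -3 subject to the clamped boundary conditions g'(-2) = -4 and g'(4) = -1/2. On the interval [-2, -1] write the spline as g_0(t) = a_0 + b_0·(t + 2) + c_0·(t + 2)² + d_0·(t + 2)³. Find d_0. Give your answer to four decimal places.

-17.2381

Write m_i for g''(x_i). With h_i = 1, 1, 2, 2 and divided differences Δ_i = 8, -8, 9/2, -4, the continuity of g' gives the tridiagonal system
  1·m_0 + 4·m_1 + 1·m_2 = 6(Δ_1 - Δ_0) = -96
  1·m_1 + 6·m_2 + 2·m_3 = 6(Δ_2 - Δ_1) = 75
  2·m_2 + 8·m_3 + 2·m_4 = 6(Δ_3 - Δ_2) = -51
Clamped end conditions give two more equations: 2h_0·m_0 + h_0·m_1 = 6(Δ_0 - g'(-2)) = 72 and h_3·m_3 + 2h_3·m_4 = 6(g'(4) - Δ_3) = 21.
Forward elimination and back-substitution give m_0 = 1228/21, m_1 = -944/21, m_2 = 76/3, m_3 = -673/42, m_4 = 557/42.
On [-2, -1], with g_0(t) = a_0 + b_0·(t + 2) + c_0·(t + 2)² + d_0·(t + 2)³: c_0 = m_0/2 = 614/21, d_0 = (m_1 - m_0)/(6h_0) = -362/21, b_0 = Δ_0 - h_0(2m_0 + m_1)/6 = -4.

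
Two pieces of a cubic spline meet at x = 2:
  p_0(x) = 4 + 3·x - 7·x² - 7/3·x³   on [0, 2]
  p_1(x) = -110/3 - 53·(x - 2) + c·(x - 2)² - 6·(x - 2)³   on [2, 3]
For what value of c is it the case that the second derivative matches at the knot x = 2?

-21

p_0''(x) = -14 - 14·x, so p_0''(2) = -42. On the right, p_1''(2) = 2c, so c = -21.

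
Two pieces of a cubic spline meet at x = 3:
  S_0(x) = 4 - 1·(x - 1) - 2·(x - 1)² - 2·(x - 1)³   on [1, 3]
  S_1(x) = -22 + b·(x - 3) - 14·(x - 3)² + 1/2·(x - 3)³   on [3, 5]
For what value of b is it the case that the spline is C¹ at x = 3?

-33

S_0'(x) = -1 - 4·(x - 1) - 6·(x - 1)², so S_0'(3) = -33. On the right, S_1'(3) = b, so b = -33.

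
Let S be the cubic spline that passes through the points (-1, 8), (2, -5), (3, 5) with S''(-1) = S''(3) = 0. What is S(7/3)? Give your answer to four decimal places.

-2.3302

With σ_i denoting the second derivative at x_i, h_i = 3, 1, and Δ_i = (y_(i+1) − y_i)/h_i = -13/3, 10:
  3·σ_0 + 8·σ_1 + 1·σ_2 = 6(Δ_1 - Δ_0) = 86
Natural end conditions: σ_0 = σ_2 = 0.
Forward elimination and back-substitution give σ_0 = 0, σ_1 = 43/4, σ_2 = 0.
On [2, 3], S(x) = -5 + 77/12·(x - 2) + 43/8·(x - 2)² - 43/24·(x - 2)³.
With (x - 2) = 1/3: S(7/3) = -755/324.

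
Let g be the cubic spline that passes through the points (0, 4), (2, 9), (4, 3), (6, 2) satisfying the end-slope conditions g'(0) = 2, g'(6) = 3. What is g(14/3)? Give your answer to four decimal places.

With σ_i denoting the second derivative at x_i, h_i = 2, 2, 2, and Δ_i = (y_(i+1) − y_i)/h_i = 5/2, -3, -1/2:
  2·σ_0 + 8·σ_1 + 2·σ_2 = 6(Δ_1 - Δ_0) = -33
  2·σ_1 + 8·σ_2 + 2·σ_3 = 6(Δ_2 - Δ_1) = 15
Clamped end conditions give two more equations: 2h_0·σ_0 + h_0·σ_1 = 6(Δ_0 - g'(0)) = 3 and h_2·σ_2 + 2h_2·σ_3 = 6(g'(6) - Δ_2) = 21.
Solving the tridiagonal system: σ_0 = 53/15, σ_1 = -167/30, σ_2 = 67/30, σ_3 = 62/15.
On [4, 6], g(t) = 3 - 101/30·(t - 4) + 67/60·(t - 4)² + 19/120·(t - 4)³.
With (t - 4) = 2/3: g(14/3) = 526/405.

1.2988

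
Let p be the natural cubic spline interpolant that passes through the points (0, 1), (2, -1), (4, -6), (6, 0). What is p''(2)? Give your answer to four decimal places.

Put M_i = p'' at the i-th knot. Here h = (2, 2, 2) and Δ = (-1, -5/2, 3), so the interior equations h_(i-1)·M_(i-1) + 2(h_(i-1)+h_i)·M_i + h_i·M_(i+1) = 6(Δ_i − Δ_(i-1)) read
  2·M_0 + 8·M_1 + 2·M_2 = 6(Δ_1 - Δ_0) = -9
  2·M_1 + 8·M_2 + 2·M_3 = 6(Δ_2 - Δ_1) = 33
Natural end conditions: M_0 = M_3 = 0.
Solving: M_0 = 0, M_1 = -23/10, M_2 = 47/10, M_3 = 0.

-2.3000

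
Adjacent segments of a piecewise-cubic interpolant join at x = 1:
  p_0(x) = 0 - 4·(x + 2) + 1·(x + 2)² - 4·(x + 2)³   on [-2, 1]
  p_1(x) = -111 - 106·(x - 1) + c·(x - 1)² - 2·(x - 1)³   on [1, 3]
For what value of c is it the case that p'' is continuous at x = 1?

p_0''(x) = 2 - 24·(x + 2), so p_0''(1) = -70. On the right, p_1''(1) = 2c, so c = -35.

-35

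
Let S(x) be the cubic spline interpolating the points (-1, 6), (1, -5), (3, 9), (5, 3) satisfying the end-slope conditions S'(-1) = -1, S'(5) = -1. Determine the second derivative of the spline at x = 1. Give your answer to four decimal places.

16.7000

Write m_i for S''(x_i). With h_i = 2, 2, 2 and divided differences Δ_i = -11/2, 7, -3, the continuity of S' gives the tridiagonal system
  2·m_0 + 8·m_1 + 2·m_2 = 6(Δ_1 - Δ_0) = 75
  2·m_1 + 8·m_2 + 2·m_3 = 6(Δ_2 - Δ_1) = -60
Clamped end conditions give two more equations: 2h_0·m_0 + h_0·m_1 = 6(Δ_0 - S'(-1)) = -27 and h_2·m_2 + 2h_2·m_3 = 6(S'(5) - Δ_2) = 12.
Solving the tridiagonal system: m_0 = -151/10, m_1 = 167/10, m_2 = -71/5, m_3 = 101/10.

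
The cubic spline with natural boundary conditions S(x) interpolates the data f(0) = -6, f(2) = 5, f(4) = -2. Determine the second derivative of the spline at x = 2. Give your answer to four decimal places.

Let σ_i = S''(x_i). Step sizes h_i = 2, 2; slopes of the chords Δ_i = (y_(i+1) - y_i)/h_i = 11/2, -7/2.
  2·σ_0 + 8·σ_1 + 2·σ_2 = 6(Δ_1 - Δ_0) = -54
Natural end conditions: σ_0 = σ_2 = 0.
Hence σ_0 = 0, σ_1 = -27/4, σ_2 = 0.

-6.7500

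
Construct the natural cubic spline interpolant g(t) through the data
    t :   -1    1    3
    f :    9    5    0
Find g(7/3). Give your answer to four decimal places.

Put m_i = g'' at the i-th knot. Here h = (2, 2) and Δ = (-2, -5/2), so the interior equations h_(i-1)·m_(i-1) + 2(h_(i-1)+h_i)·m_i + h_i·m_(i+1) = 6(Δ_i − Δ_(i-1)) read
  2·m_0 + 8·m_1 + 2·m_2 = 6(Δ_1 - Δ_0) = -3
Natural end conditions: m_0 = m_2 = 0.
Solving: m_0 = 0, m_1 = -3/8, m_2 = 0.
On [1, 3], g(t) = 5 - 9/4·(t - 1) - 3/16·(t - 1)² + 1/32·(t - 1)³.
With (t - 1) = 4/3: g(7/3) = 47/27.

1.7407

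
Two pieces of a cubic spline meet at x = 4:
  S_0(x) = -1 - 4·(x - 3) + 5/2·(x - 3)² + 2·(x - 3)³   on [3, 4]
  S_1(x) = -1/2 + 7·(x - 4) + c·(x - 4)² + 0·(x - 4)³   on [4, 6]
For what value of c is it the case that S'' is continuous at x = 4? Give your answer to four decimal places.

S_0''(x) = 5 + 12·(x - 3), so S_0''(4) = 17. On the right, S_1''(4) = 2c, so c = 17/2.

8.5000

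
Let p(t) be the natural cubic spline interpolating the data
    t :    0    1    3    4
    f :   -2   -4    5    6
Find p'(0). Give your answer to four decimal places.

Write M_i for p''(x_i). With h_i = 1, 2, 1 and divided differences Δ_i = -2, 9/2, 1, the continuity of p' gives the tridiagonal system
  1·M_0 + 6·M_1 + 2·M_2 = 6(Δ_1 - Δ_0) = 39
  2·M_1 + 6·M_2 + 1·M_3 = 6(Δ_2 - Δ_1) = -21
Natural end conditions: M_0 = M_3 = 0.
Forward elimination and back-substitution give M_0 = 0, M_1 = 69/8, M_2 = -51/8, M_3 = 0.
On [0, 1], p'(t) = b_0 + 2c_0·t + 3d_0·t² with b_0 = Δ_0 - h_0(2M_0 + M_1)/6 = -55/16, c_0 = M_0/2 = 0, d_0 = (M_1 - M_0)/(6h_0) = 23/16. So p'(0) = -55/16.

-3.4375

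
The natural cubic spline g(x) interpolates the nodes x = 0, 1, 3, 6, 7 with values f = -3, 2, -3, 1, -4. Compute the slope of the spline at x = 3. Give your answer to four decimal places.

-1.4636

Let M_i = g''(x_i). Step sizes h_i = 1, 2, 3, 1; slopes of the chords Δ_i = (y_(i+1) - y_i)/h_i = 5, -5/2, 4/3, -5.
  1·M_0 + 6·M_1 + 2·M_2 = 6(Δ_1 - Δ_0) = -45
  2·M_1 + 10·M_2 + 3·M_3 = 6(Δ_2 - Δ_1) = 23
  3·M_2 + 8·M_3 + 1·M_4 = 6(Δ_3 - Δ_2) = -38
Natural end conditions: M_0 = M_4 = 0.
Solving the tridiagonal system: M_0 = 0, M_1 = -3791/394, M_2 = 1254/197, M_3 = -1406/197, M_4 = 0.
On [3, 6], g'(x) = b_2 + 2c_2·(x - 3) + 3d_2·(x - 3)² with b_2 = Δ_2 - h_2(2M_2 + M_3)/6 = -865/591, c_2 = M_2/2 = 627/197, d_2 = (M_3 - M_2)/(6h_2) = -1330/1773. So g'(3) = -865/591.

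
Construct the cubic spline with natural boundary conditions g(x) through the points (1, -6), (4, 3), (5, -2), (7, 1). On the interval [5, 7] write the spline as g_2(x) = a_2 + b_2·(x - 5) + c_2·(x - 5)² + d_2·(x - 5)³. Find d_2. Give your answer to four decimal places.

Let M_i = g''(x_i). Step sizes h_i = 3, 1, 2; slopes of the chords Δ_i = (y_(i+1) - y_i)/h_i = 3, -5, 3/2.
  3·M_0 + 8·M_1 + 1·M_2 = 6(Δ_1 - Δ_0) = -48
  1·M_1 + 6·M_2 + 2·M_3 = 6(Δ_2 - Δ_1) = 39
Natural end conditions: M_0 = M_3 = 0.
Solving: M_0 = 0, M_1 = -327/47, M_2 = 360/47, M_3 = 0.
On [5, 7], with g_2(x) = a_2 + b_2·(x - 5) + c_2·(x - 5)² + d_2·(x - 5)³: c_2 = M_2/2 = 180/47, d_2 = (M_3 - M_2)/(6h_2) = -30/47, b_2 = Δ_2 - h_2(2M_2 + M_3)/6 = -339/94.

-0.6383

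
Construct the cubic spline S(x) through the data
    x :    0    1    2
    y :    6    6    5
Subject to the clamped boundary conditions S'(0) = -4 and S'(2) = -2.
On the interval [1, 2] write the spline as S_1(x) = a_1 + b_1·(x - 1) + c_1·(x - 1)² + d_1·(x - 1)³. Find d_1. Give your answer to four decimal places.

0.7500

Let m_i = S''(x_i). Step sizes h_i = 1, 1; slopes of the chords Δ_i = (y_(i+1) - y_i)/h_i = 0, -1.
  1·m_0 + 4·m_1 + 1·m_2 = 6(Δ_1 - Δ_0) = -6
Clamped end conditions give two more equations: 2h_0·m_0 + h_0·m_1 = 6(Δ_0 - S'(0)) = 24 and h_1·m_1 + 2h_1·m_2 = 6(S'(2) - Δ_1) = -6.
Solving: m_0 = 29/2, m_1 = -5, m_2 = -1/2.
On [1, 2], with S_1(x) = a_1 + b_1·(x - 1) + c_1·(x - 1)² + d_1·(x - 1)³: c_1 = m_1/2 = -5/2, d_1 = (m_2 - m_1)/(6h_1) = 3/4, b_1 = Δ_1 - h_1(2m_1 + m_2)/6 = 3/4.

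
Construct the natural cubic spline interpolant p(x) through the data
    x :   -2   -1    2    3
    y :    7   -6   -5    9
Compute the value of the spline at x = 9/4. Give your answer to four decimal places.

-1.9136

Write σ_i for p''(x_i). With h_i = 1, 3, 1 and divided differences Δ_i = -13, 1/3, 14, the continuity of p' gives the tridiagonal system
  1·σ_0 + 8·σ_1 + 3·σ_2 = 6(Δ_1 - Δ_0) = 80
  3·σ_1 + 8·σ_2 + 1·σ_3 = 6(Δ_2 - Δ_1) = 82
Natural end conditions: σ_0 = σ_3 = 0.
Solving the tridiagonal system: σ_0 = 0, σ_1 = 394/55, σ_2 = 416/55, σ_3 = 0.
On [2, 3], p(x) = -5 + 1894/165·(x - 2) + 208/55·(x - 2)² - 208/165·(x - 2)³.
With (x - 2) = 1/4: p(9/4) = -421/220.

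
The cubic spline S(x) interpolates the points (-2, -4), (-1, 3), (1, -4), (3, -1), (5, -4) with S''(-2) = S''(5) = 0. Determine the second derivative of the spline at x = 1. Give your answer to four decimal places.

8.1220

With σ_i denoting the second derivative at x_i, h_i = 1, 2, 2, 2, and Δ_i = (y_(i+1) − y_i)/h_i = 7, -7/2, 3/2, -3/2:
  1·σ_0 + 6·σ_1 + 2·σ_2 = 6(Δ_1 - Δ_0) = -63
  2·σ_1 + 8·σ_2 + 2·σ_3 = 6(Δ_2 - Δ_1) = 30
  2·σ_2 + 8·σ_3 + 2·σ_4 = 6(Δ_3 - Δ_2) = -18
Natural end conditions: σ_0 = σ_4 = 0.
Solving: σ_0 = 0, σ_1 = -1083/82, σ_2 = 333/41, σ_3 = -351/82, σ_4 = 0.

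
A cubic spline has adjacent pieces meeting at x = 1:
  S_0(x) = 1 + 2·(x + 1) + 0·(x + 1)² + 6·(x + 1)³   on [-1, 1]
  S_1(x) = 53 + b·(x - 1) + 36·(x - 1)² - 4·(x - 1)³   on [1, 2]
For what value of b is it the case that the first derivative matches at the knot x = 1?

S_0'(x) = 2 + 0·(x + 1) + 18·(x + 1)², so S_0'(1) = 74. On the right, S_1'(1) = b, so b = 74.

74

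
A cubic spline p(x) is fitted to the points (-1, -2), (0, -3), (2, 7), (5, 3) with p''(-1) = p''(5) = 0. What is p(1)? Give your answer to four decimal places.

Let M_i = p''(x_i). Step sizes h_i = 1, 2, 3; slopes of the chords Δ_i = (y_(i+1) - y_i)/h_i = -1, 5, -4/3.
  1·M_0 + 6·M_1 + 2·M_2 = 6(Δ_1 - Δ_0) = 36
  2·M_1 + 10·M_2 + 3·M_3 = 6(Δ_2 - Δ_1) = -38
Natural end conditions: M_0 = M_3 = 0.
Solving the tridiagonal system: M_0 = 0, M_1 = 109/14, M_2 = -75/14, M_3 = 0.
On [0, 2], p(x) = -3 + 67/42·x + 109/28·x² - 23/21·x³.
With x = 1: p(1) = 39/28.

1.3929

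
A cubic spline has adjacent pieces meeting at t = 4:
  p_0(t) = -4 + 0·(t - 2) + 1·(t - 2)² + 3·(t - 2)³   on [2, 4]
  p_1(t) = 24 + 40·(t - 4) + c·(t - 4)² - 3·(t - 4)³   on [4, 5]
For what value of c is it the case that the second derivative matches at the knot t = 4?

19

p_0''(t) = 2 + 18·(t - 2), so p_0''(4) = 38. On the right, p_1''(4) = 2c, so c = 19.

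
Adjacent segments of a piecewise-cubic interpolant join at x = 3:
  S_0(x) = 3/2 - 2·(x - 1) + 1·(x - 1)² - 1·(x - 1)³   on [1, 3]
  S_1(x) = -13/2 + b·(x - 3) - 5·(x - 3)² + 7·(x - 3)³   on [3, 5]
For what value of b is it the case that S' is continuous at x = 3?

S_0'(x) = -2 + 2·(x - 1) - 3·(x - 1)², so S_0'(3) = -10. On the right, S_1'(3) = b, so b = -10.

-10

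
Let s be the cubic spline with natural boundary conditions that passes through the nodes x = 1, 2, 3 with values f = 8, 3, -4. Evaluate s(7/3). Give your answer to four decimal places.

0.8519

With M_i denoting the second derivative at x_i, h_i = 1, 1, and Δ_i = (y_(i+1) − y_i)/h_i = -5, -7:
  1·M_0 + 4·M_1 + 1·M_2 = 6(Δ_1 - Δ_0) = -12
Natural end conditions: M_0 = M_2 = 0.
Forward elimination and back-substitution give M_0 = 0, M_1 = -3, M_2 = 0.
On [2, 3], s(x) = 3 - 6·(x - 2) - 3/2·(x - 2)² + 1/2·(x - 2)³.
With (x - 2) = 1/3: s(7/3) = 23/27.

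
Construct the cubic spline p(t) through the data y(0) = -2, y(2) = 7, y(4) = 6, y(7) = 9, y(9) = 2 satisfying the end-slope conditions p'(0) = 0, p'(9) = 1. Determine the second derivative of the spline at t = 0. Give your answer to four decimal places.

With σ_i denoting the second derivative at x_i, h_i = 2, 2, 3, 2, and Δ_i = (y_(i+1) − y_i)/h_i = 9/2, -1/2, 1, -7/2:
  2·σ_0 + 8·σ_1 + 2·σ_2 = 6(Δ_1 - Δ_0) = -30
  2·σ_1 + 10·σ_2 + 3·σ_3 = 6(Δ_2 - Δ_1) = 9
  3·σ_2 + 10·σ_3 + 2·σ_4 = 6(Δ_3 - Δ_2) = -27
Clamped end conditions give two more equations: 2h_0·σ_0 + h_0·σ_1 = 6(Δ_0 - p'(0)) = 27 and h_3·σ_3 + 2h_3·σ_4 = 6(p'(9) - Δ_3) = 27.
Hence σ_0 = 1233/118, σ_1 = -873/118, σ_2 = 489/118, σ_3 = -347/59, σ_4 = 2287/236.

10.4492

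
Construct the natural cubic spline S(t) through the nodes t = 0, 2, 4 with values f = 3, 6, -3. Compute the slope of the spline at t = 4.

Let M_i = S''(x_i). Step sizes h_i = 2, 2; slopes of the chords Δ_i = (y_(i+1) - y_i)/h_i = 3/2, -9/2.
  2·M_0 + 8·M_1 + 2·M_2 = 6(Δ_1 - Δ_0) = -36
Natural end conditions: M_0 = M_2 = 0.
Forward elimination and back-substitution give M_0 = 0, M_1 = -9/2, M_2 = 0.
On [2, 4], S'(t) = b_1 + 2c_1·(t - 2) + 3d_1·(t - 2)² with b_1 = Δ_1 - h_1(2M_1 + M_2)/6 = -3/2, c_1 = M_1/2 = -9/4, d_1 = (M_2 - M_1)/(6h_1) = 3/8. So S'(4) = -6.

-6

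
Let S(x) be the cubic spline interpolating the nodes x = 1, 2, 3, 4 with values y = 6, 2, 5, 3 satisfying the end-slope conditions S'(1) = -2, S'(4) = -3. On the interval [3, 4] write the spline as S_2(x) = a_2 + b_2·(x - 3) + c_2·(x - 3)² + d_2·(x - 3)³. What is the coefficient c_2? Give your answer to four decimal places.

Write m_i for S''(x_i). With h_i = 1, 1, 1 and divided differences Δ_i = -4, 3, -2, the continuity of S' gives the tridiagonal system
  1·m_0 + 4·m_1 + 1·m_2 = 6(Δ_1 - Δ_0) = 42
  1·m_1 + 4·m_2 + 1·m_3 = 6(Δ_2 - Δ_1) = -30
Clamped end conditions give two more equations: 2h_0·m_0 + h_0·m_1 = 6(Δ_0 - S'(1)) = -12 and h_2·m_2 + 2h_2·m_3 = 6(S'(4) - Δ_2) = -6.
Solving: m_0 = -44/3, m_1 = 52/3, m_2 = -38/3, m_3 = 10/3.
On [3, 4], with S_2(x) = a_2 + b_2·(x - 3) + c_2·(x - 3)² + d_2·(x - 3)³: c_2 = m_2/2 = -19/3, d_2 = (m_3 - m_2)/(6h_2) = 8/3, b_2 = Δ_2 - h_2(2m_2 + m_3)/6 = 5/3.

-6.3333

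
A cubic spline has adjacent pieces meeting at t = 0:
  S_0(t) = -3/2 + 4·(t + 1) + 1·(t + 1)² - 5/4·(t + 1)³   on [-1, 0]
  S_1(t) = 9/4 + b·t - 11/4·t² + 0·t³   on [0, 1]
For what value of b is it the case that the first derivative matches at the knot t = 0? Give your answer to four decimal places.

S_0'(t) = 4 + 2·(t + 1) - 15/4·(t + 1)², so S_0'(0) = 9/4. On the right, S_1'(0) = b, so b = 9/4.

2.2500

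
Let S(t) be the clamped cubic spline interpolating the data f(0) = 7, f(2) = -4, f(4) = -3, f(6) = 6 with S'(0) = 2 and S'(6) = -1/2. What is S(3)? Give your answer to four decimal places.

With m_i denoting the second derivative at x_i, h_i = 2, 2, 2, and Δ_i = (y_(i+1) − y_i)/h_i = -11/2, 1/2, 9/2:
  2·m_0 + 8·m_1 + 2·m_2 = 6(Δ_1 - Δ_0) = 36
  2·m_1 + 8·m_2 + 2·m_3 = 6(Δ_2 - Δ_1) = 24
Clamped end conditions give two more equations: 2h_0·m_0 + h_0·m_1 = 6(Δ_0 - S'(0)) = -45 and h_2·m_2 + 2h_2·m_3 = 6(S'(6) - Δ_2) = -30.
Forward elimination and back-substitution give m_0 = -224/15, m_1 = 221/30, m_2 = 52/15, m_3 = -277/30.
On [2, 4], S(t) = -4 - 167/30·(t - 2) + 221/60·(t - 2)² - 13/40·(t - 2)³.
With (t - 2) = 1: S(3) = -149/24.

-6.2083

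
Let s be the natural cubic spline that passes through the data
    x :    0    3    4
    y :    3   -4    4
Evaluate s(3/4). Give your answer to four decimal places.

-1.4746

Write M_i for s''(x_i). With h_i = 3, 1 and divided differences Δ_i = -7/3, 8, the continuity of s' gives the tridiagonal system
  3·M_0 + 8·M_1 + 1·M_2 = 6(Δ_1 - Δ_0) = 62
Natural end conditions: M_0 = M_2 = 0.
Solving the tridiagonal system: M_0 = 0, M_1 = 31/4, M_2 = 0.
On [0, 3], s(x) = 3 - 149/24·x + 0·x² + 31/72·x³.
With x = 3/4: s(3/4) = -755/512.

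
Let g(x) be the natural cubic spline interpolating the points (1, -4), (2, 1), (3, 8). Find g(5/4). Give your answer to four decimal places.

With m_i denoting the second derivative at x_i, h_i = 1, 1, and Δ_i = (y_(i+1) − y_i)/h_i = 5, 7:
  1·m_0 + 4·m_1 + 1·m_2 = 6(Δ_1 - Δ_0) = 12
Natural end conditions: m_0 = m_2 = 0.
Forward elimination and back-substitution give m_0 = 0, m_1 = 3, m_2 = 0.
On [1, 2], g(x) = -4 + 9/2·(x - 1) + 0·(x - 1)² + 1/2·(x - 1)³.
With (x - 1) = 1/4: g(5/4) = -367/128.

-2.8672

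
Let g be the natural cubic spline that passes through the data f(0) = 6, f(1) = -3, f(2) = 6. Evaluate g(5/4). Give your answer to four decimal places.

-2.2266

Write M_i for g''(x_i). With h_i = 1, 1 and divided differences Δ_i = -9, 9, the continuity of g' gives the tridiagonal system
  1·M_0 + 4·M_1 + 1·M_2 = 6(Δ_1 - Δ_0) = 108
Natural end conditions: M_0 = M_2 = 0.
Forward elimination and back-substitution give M_0 = 0, M_1 = 27, M_2 = 0.
On [1, 2], g(x) = -3 + 0·(x - 1) + 27/2·(x - 1)² - 9/2·(x - 1)³.
With (x - 1) = 1/4: g(5/4) = -285/128.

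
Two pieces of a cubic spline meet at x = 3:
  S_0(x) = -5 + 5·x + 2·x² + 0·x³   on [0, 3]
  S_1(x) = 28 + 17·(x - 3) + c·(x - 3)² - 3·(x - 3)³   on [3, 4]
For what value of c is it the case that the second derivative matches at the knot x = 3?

S_0''(x) = 4 + 0·x, so S_0''(3) = 4. On the right, S_1''(3) = 2c, so c = 2.

2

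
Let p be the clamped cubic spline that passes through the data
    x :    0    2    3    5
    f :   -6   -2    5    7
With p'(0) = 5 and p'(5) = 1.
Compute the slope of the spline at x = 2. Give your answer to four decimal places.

With M_i denoting the second derivative at x_i, h_i = 2, 1, 2, and Δ_i = (y_(i+1) − y_i)/h_i = 2, 7, 1:
  2·M_0 + 6·M_1 + 1·M_2 = 6(Δ_1 - Δ_0) = 30
  1·M_1 + 6·M_2 + 2·M_3 = 6(Δ_2 - Δ_1) = -36
Clamped end conditions give two more equations: 2h_0·M_0 + h_0·M_1 = 6(Δ_0 - p'(0)) = -18 and h_2·M_2 + 2h_2·M_3 = 6(p'(5) - Δ_2) = 0.
Hence M_0 = -149/16, M_1 = 77/8, M_2 = -73/8, M_3 = 73/16.
On [2, 3], p'(x) = b_1 + 2c_1·(x - 2) + 3d_1·(x - 2)² with b_1 = Δ_1 - h_1(2M_1 + M_2)/6 = 85/16, c_1 = M_1/2 = 77/16, d_1 = (M_2 - M_1)/(6h_1) = -25/8. So p'(2) = 85/16.

5.3125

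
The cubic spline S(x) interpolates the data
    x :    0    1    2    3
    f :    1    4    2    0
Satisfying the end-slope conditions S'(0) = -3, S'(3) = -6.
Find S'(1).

2

Put σ_i = S'' at the i-th knot. Here h = (1, 1, 1) and Δ = (3, -2, -2), so the interior equations h_(i-1)·σ_(i-1) + 2(h_(i-1)+h_i)·σ_i + h_i·σ_(i+1) = 6(Δ_i − Δ_(i-1)) read
  1·σ_0 + 4·σ_1 + 1·σ_2 = 6(Δ_1 - Δ_0) = -30
  1·σ_1 + 4·σ_2 + 1·σ_3 = 6(Δ_2 - Δ_1) = 0
Clamped end conditions give two more equations: 2h_0·σ_0 + h_0·σ_1 = 6(Δ_0 - S'(0)) = 36 and h_2·σ_2 + 2h_2·σ_3 = 6(S'(3) - Δ_2) = -24.
Forward elimination and back-substitution give σ_0 = 26, σ_1 = -16, σ_2 = 8, σ_3 = -16.
On [1, 2], S'(x) = b_1 + 2c_1·(x - 1) + 3d_1·(x - 1)² with b_1 = Δ_1 - h_1(2σ_1 + σ_2)/6 = 2, c_1 = σ_1/2 = -8, d_1 = (σ_2 - σ_1)/(6h_1) = 4. So S'(1) = 2.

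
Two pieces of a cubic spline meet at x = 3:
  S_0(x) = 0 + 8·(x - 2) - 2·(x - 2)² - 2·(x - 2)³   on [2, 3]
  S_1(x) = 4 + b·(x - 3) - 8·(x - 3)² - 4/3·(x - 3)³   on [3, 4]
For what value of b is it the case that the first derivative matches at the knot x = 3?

S_0'(x) = 8 - 4·(x - 2) - 6·(x - 2)², so S_0'(3) = -2. On the right, S_1'(3) = b, so b = -2.

-2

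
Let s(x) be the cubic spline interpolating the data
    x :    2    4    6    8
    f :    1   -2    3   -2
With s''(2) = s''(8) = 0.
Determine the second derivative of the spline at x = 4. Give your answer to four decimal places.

4.2000

With m_i denoting the second derivative at x_i, h_i = 2, 2, 2, and Δ_i = (y_(i+1) − y_i)/h_i = -3/2, 5/2, -5/2:
  2·m_0 + 8·m_1 + 2·m_2 = 6(Δ_1 - Δ_0) = 24
  2·m_1 + 8·m_2 + 2·m_3 = 6(Δ_2 - Δ_1) = -30
Natural end conditions: m_0 = m_3 = 0.
Solving: m_0 = 0, m_1 = 21/5, m_2 = -24/5, m_3 = 0.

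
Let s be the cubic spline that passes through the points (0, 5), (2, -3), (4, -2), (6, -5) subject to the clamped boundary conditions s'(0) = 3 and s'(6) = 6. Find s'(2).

Put M_i = s'' at the i-th knot. Here h = (2, 2, 2) and Δ = (-4, 1/2, -3/2), so the interior equations h_(i-1)·M_(i-1) + 2(h_(i-1)+h_i)·M_i + h_i·M_(i+1) = 6(Δ_i − Δ_(i-1)) read
  2·M_0 + 8·M_1 + 2·M_2 = 6(Δ_1 - Δ_0) = 27
  2·M_1 + 8·M_2 + 2·M_3 = 6(Δ_2 - Δ_1) = -12
Clamped end conditions give two more equations: 2h_0·M_0 + h_0·M_1 = 6(Δ_0 - s'(0)) = -42 and h_2·M_2 + 2h_2·M_3 = 6(s'(6) - Δ_2) = 45.
Hence M_0 = -15, M_1 = 9, M_2 = -15/2, M_3 = 15.
On [2, 4], s'(t) = b_1 + 2c_1·(t - 2) + 3d_1·(t - 2)² with b_1 = Δ_1 - h_1(2M_1 + M_2)/6 = -3, c_1 = M_1/2 = 9/2, d_1 = (M_2 - M_1)/(6h_1) = -11/8. So s'(2) = -3.

-3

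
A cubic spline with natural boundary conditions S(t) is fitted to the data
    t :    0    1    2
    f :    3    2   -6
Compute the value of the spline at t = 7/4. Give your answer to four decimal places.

Write M_i for S''(x_i). With h_i = 1, 1 and divided differences Δ_i = -1, -8, the continuity of S' gives the tridiagonal system
  1·M_0 + 4·M_1 + 1·M_2 = 6(Δ_1 - Δ_0) = -42
Natural end conditions: M_0 = M_2 = 0.
Hence M_0 = 0, M_1 = -21/2, M_2 = 0.
On [1, 2], S(t) = 2 - 9/2·(t - 1) - 21/4·(t - 1)² + 7/4·(t - 1)³.
With (t - 1) = 3/4: S(7/4) = -919/256.

-3.5898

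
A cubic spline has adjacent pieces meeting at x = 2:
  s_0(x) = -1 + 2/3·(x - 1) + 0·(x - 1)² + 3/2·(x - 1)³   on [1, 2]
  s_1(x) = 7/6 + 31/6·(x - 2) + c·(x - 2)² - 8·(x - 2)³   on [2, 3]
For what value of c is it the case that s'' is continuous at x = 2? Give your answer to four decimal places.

4.5000

s_0''(x) = 0 + 9·(x - 1), so s_0''(2) = 9. On the right, s_1''(2) = 2c, so c = 9/2.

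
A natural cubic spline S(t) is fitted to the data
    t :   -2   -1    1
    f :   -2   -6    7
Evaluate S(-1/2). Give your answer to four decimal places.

-5.0469

With M_i denoting the second derivative at x_i, h_i = 1, 2, and Δ_i = (y_(i+1) − y_i)/h_i = -4, 13/2:
  1·M_0 + 6·M_1 + 2·M_2 = 6(Δ_1 - Δ_0) = 63
Natural end conditions: M_0 = M_2 = 0.
Hence M_0 = 0, M_1 = 21/2, M_2 = 0.
On [-1, 1], S(t) = -6 - 1/2·(t + 1) + 21/4·(t + 1)² - 7/8·(t + 1)³.
With (t + 1) = 1/2: S(-1/2) = -323/64.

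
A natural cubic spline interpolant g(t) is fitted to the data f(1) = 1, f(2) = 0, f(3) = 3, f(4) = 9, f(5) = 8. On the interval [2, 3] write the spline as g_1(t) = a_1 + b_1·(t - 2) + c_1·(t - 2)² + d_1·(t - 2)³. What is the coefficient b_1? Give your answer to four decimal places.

0.4643

Put σ_i = g'' at the i-th knot. Here h = (1, 1, 1, 1) and Δ = (-1, 3, 6, -1), so the interior equations h_(i-1)·σ_(i-1) + 2(h_(i-1)+h_i)·σ_i + h_i·σ_(i+1) = 6(Δ_i − Δ_(i-1)) read
  1·σ_0 + 4·σ_1 + 1·σ_2 = 6(Δ_1 - Δ_0) = 24
  1·σ_1 + 4·σ_2 + 1·σ_3 = 6(Δ_2 - Δ_1) = 18
  1·σ_2 + 4·σ_3 + 1·σ_4 = 6(Δ_3 - Δ_2) = -42
Natural end conditions: σ_0 = σ_4 = 0.
Hence σ_0 = 0, σ_1 = 123/28, σ_2 = 45/7, σ_3 = -339/28, σ_4 = 0.
On [2, 3], with g_1(t) = a_1 + b_1·(t - 2) + c_1·(t - 2)² + d_1·(t - 2)³: c_1 = σ_1/2 = 123/56, d_1 = (σ_2 - σ_1)/(6h_1) = 19/56, b_1 = Δ_1 - h_1(2σ_1 + σ_2)/6 = 13/28.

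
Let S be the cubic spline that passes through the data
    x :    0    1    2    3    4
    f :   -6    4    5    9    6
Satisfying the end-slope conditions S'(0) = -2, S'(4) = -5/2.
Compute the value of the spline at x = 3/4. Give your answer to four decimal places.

1.1622

Put σ_i = S'' at the i-th knot. Here h = (1, 1, 1, 1) and Δ = (10, 1, 4, -3), so the interior equations h_(i-1)·σ_(i-1) + 2(h_(i-1)+h_i)·σ_i + h_i·σ_(i+1) = 6(Δ_i − Δ_(i-1)) read
  1·σ_0 + 4·σ_1 + 1·σ_2 = 6(Δ_1 - Δ_0) = -54
  1·σ_1 + 4·σ_2 + 1·σ_3 = 6(Δ_2 - Δ_1) = 18
  1·σ_2 + 4·σ_3 + 1·σ_4 = 6(Δ_3 - Δ_2) = -42
Clamped end conditions give two more equations: 2h_0·σ_0 + h_0·σ_1 = 6(Δ_0 - S'(0)) = 72 and h_3·σ_3 + 2h_3·σ_4 = 6(S'(4) - Δ_3) = 3.
Solving the tridiagonal system: σ_0 = 2867/56, σ_1 = -851/28, σ_2 = 131/8, σ_3 = -479/28, σ_4 = 563/56.
On [0, 1], S(x) = -6 - 2·x + 2867/112·x² - 1523/112·x³.
With x = 3/4: S(3/4) = 8331/7168.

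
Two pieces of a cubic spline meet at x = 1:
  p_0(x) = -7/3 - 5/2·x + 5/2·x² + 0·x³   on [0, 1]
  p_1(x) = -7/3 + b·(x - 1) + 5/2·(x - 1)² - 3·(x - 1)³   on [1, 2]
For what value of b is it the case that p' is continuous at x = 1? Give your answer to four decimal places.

2.5000

p_0'(x) = -5/2 + 5·x + 0·x², so p_0'(1) = 5/2. On the right, p_1'(1) = b, so b = 5/2.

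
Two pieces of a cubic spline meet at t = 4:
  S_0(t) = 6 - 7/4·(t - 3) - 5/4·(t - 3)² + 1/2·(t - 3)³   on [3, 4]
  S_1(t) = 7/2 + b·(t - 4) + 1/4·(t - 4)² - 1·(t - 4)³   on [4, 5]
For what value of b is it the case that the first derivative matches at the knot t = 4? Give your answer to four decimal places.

-2.7500

S_0'(t) = -7/4 - 5/2·(t - 3) + 3/2·(t - 3)², so S_0'(4) = -11/4. On the right, S_1'(4) = b, so b = -11/4.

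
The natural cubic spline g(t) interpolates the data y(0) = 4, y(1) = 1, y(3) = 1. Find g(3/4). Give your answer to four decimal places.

Write σ_i for g''(x_i). With h_i = 1, 2 and divided differences Δ_i = -3, 0, the continuity of g' gives the tridiagonal system
  1·σ_0 + 6·σ_1 + 2·σ_2 = 6(Δ_1 - Δ_0) = 18
Natural end conditions: σ_0 = σ_2 = 0.
Hence σ_0 = 0, σ_1 = 3, σ_2 = 0.
On [0, 1], g(t) = 4 - 7/2·t + 0·t² + 1/2·t³.
With t = 3/4: g(3/4) = 203/128.

1.5859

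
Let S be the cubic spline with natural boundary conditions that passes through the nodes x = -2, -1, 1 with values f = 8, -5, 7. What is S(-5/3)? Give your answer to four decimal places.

2.7284

Put m_i = S'' at the i-th knot. Here h = (1, 2) and Δ = (-13, 6), so the interior equations h_(i-1)·m_(i-1) + 2(h_(i-1)+h_i)·m_i + h_i·m_(i+1) = 6(Δ_i − Δ_(i-1)) read
  1·m_0 + 6·m_1 + 2·m_2 = 6(Δ_1 - Δ_0) = 114
Natural end conditions: m_0 = m_2 = 0.
Solving: m_0 = 0, m_1 = 19, m_2 = 0.
On [-2, -1], S(x) = 8 - 97/6·(x + 2) + 0·(x + 2)² + 19/6·(x + 2)³.
With (x + 2) = 1/3: S(-5/3) = 221/81.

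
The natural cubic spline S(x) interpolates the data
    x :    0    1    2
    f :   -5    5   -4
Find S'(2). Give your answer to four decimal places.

-13.7500

Write m_i for S''(x_i). With h_i = 1, 1 and divided differences Δ_i = 10, -9, the continuity of S' gives the tridiagonal system
  1·m_0 + 4·m_1 + 1·m_2 = 6(Δ_1 - Δ_0) = -114
Natural end conditions: m_0 = m_2 = 0.
Solving: m_0 = 0, m_1 = -57/2, m_2 = 0.
On [1, 2], S'(x) = b_1 + 2c_1·(x - 1) + 3d_1·(x - 1)² with b_1 = Δ_1 - h_1(2m_1 + m_2)/6 = 1/2, c_1 = m_1/2 = -57/4, d_1 = (m_2 - m_1)/(6h_1) = 19/4. So S'(2) = -55/4.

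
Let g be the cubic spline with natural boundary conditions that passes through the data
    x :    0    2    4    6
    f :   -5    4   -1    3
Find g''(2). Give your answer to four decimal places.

-6.5000

Write σ_i for g''(x_i). With h_i = 2, 2, 2 and divided differences Δ_i = 9/2, -5/2, 2, the continuity of g' gives the tridiagonal system
  2·σ_0 + 8·σ_1 + 2·σ_2 = 6(Δ_1 - Δ_0) = -42
  2·σ_1 + 8·σ_2 + 2·σ_3 = 6(Δ_2 - Δ_1) = 27
Natural end conditions: σ_0 = σ_3 = 0.
Solving the tridiagonal system: σ_0 = 0, σ_1 = -13/2, σ_2 = 5, σ_3 = 0.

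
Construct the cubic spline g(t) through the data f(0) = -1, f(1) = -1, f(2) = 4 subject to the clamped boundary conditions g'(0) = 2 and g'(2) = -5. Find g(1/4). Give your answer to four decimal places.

-0.9297

Write m_i for g''(x_i). With h_i = 1, 1 and divided differences Δ_i = 0, 5, the continuity of g' gives the tridiagonal system
  1·m_0 + 4·m_1 + 1·m_2 = 6(Δ_1 - Δ_0) = 30
Clamped end conditions give two more equations: 2h_0·m_0 + h_0·m_1 = 6(Δ_0 - g'(0)) = -12 and h_1·m_1 + 2h_1·m_2 = 6(g'(2) - Δ_1) = -60.
Solving the tridiagonal system: m_0 = -17, m_1 = 22, m_2 = -41.
On [0, 1], g(t) = -1 + 2·t - 17/2·t² + 13/2·t³.
With t = 1/4: g(1/4) = -119/128.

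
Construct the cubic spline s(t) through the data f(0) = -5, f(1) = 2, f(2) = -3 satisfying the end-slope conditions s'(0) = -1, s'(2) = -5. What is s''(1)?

Write M_i for s''(x_i). With h_i = 1, 1 and divided differences Δ_i = 7, -5, the continuity of s' gives the tridiagonal system
  1·M_0 + 4·M_1 + 1·M_2 = 6(Δ_1 - Δ_0) = -72
Clamped end conditions give two more equations: 2h_0·M_0 + h_0·M_1 = 6(Δ_0 - s'(0)) = 48 and h_1·M_1 + 2h_1·M_2 = 6(s'(2) - Δ_1) = 0.
Solving: M_0 = 40, M_1 = -32, M_2 = 16.

-32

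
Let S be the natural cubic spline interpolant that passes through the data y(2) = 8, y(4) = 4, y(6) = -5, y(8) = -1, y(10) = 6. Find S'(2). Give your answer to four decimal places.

Let m_i = S''(x_i). Step sizes h_i = 2, 2, 2, 2; slopes of the chords Δ_i = (y_(i+1) - y_i)/h_i = -2, -9/2, 2, 7/2.
  2·m_0 + 8·m_1 + 2·m_2 = 6(Δ_1 - Δ_0) = -15
  2·m_1 + 8·m_2 + 2·m_3 = 6(Δ_2 - Δ_1) = 39
  2·m_2 + 8·m_3 + 2·m_4 = 6(Δ_3 - Δ_2) = 9
Natural end conditions: m_0 = m_4 = 0.
Forward elimination and back-substitution give m_0 = 0, m_1 = -93/28, m_2 = 81/14, m_3 = -9/28, m_4 = 0.
On [2, 4], S'(t) = b_0 + 2c_0·(t - 2) + 3d_0·(t - 2)² with b_0 = Δ_0 - h_0(2m_0 + m_1)/6 = -25/28, c_0 = m_0/2 = 0, d_0 = (m_1 - m_0)/(6h_0) = -31/112. So S'(2) = -25/28.

-0.8929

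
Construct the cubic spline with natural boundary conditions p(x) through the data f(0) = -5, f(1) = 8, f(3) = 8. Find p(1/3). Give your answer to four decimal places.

With σ_i denoting the second derivative at x_i, h_i = 1, 2, and Δ_i = (y_(i+1) − y_i)/h_i = 13, 0:
  1·σ_0 + 6·σ_1 + 2·σ_2 = 6(Δ_1 - Δ_0) = -78
Natural end conditions: σ_0 = σ_2 = 0.
Solving the tridiagonal system: σ_0 = 0, σ_1 = -13, σ_2 = 0.
On [0, 1], p(x) = -5 + 91/6·x + 0·x² - 13/6·x³.
With x = 1/3: p(1/3) = -2/81.

-0.0247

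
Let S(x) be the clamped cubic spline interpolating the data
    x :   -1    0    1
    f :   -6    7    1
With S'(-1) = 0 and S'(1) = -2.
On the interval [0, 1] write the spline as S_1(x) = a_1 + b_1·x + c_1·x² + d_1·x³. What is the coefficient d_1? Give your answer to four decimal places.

With σ_i denoting the second derivative at x_i, h_i = 1, 1, and Δ_i = (y_(i+1) − y_i)/h_i = 13, -6:
  1·σ_0 + 4·σ_1 + 1·σ_2 = 6(Δ_1 - Δ_0) = -114
Clamped end conditions give two more equations: 2h_0·σ_0 + h_0·σ_1 = 6(Δ_0 - S'(-1)) = 78 and h_1·σ_1 + 2h_1·σ_2 = 6(S'(1) - Δ_1) = 24.
Hence σ_0 = 133/2, σ_1 = -55, σ_2 = 79/2.
On [0, 1], with S_1(x) = a_1 + b_1·x + c_1·x² + d_1·x³: c_1 = σ_1/2 = -55/2, d_1 = (σ_2 - σ_1)/(6h_1) = 63/4, b_1 = Δ_1 - h_1(2σ_1 + σ_2)/6 = 23/4.

15.7500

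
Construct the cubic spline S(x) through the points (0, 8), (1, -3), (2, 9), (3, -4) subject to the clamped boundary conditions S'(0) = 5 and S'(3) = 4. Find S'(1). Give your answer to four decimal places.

Let M_i = S''(x_i). Step sizes h_i = 1, 1, 1; slopes of the chords Δ_i = (y_(i+1) - y_i)/h_i = -11, 12, -13.
  1·M_0 + 4·M_1 + 1·M_2 = 6(Δ_1 - Δ_0) = 138
  1·M_1 + 4·M_2 + 1·M_3 = 6(Δ_2 - Δ_1) = -150
Clamped end conditions give two more equations: 2h_0·M_0 + h_0·M_1 = 6(Δ_0 - S'(0)) = -96 and h_2·M_2 + 2h_2·M_3 = 6(S'(3) - Δ_2) = 102.
Hence M_0 = -1288/15, M_1 = 1136/15, M_2 = -1186/15, M_3 = 1358/15.
On [1, 2], S'(x) = b_1 + 2c_1·(x - 1) + 3d_1·(x - 1)² with b_1 = Δ_1 - h_1(2M_1 + M_2)/6 = -1/15, c_1 = M_1/2 = 568/15, d_1 = (M_2 - M_1)/(6h_1) = -129/5. So S'(1) = -1/15.

-0.0667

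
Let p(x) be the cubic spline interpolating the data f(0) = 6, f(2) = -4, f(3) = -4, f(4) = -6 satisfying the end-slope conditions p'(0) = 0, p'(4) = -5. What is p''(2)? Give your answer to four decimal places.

9.7273

With M_i denoting the second derivative at x_i, h_i = 2, 1, 1, and Δ_i = (y_(i+1) − y_i)/h_i = -5, 0, -2:
  2·M_0 + 6·M_1 + 1·M_2 = 6(Δ_1 - Δ_0) = 30
  1·M_1 + 4·M_2 + 1·M_3 = 6(Δ_2 - Δ_1) = -12
Clamped end conditions give two more equations: 2h_0·M_0 + h_0·M_1 = 6(Δ_0 - p'(0)) = -30 and h_2·M_2 + 2h_2·M_3 = 6(p'(4) - Δ_2) = -18.
Hence M_0 = -136/11, M_1 = 107/11, M_2 = -40/11, M_3 = -79/11.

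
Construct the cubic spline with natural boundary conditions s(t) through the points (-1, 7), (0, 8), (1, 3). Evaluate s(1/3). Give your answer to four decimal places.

Let m_i = s''(x_i). Step sizes h_i = 1, 1; slopes of the chords Δ_i = (y_(i+1) - y_i)/h_i = 1, -5.
  1·m_0 + 4·m_1 + 1·m_2 = 6(Δ_1 - Δ_0) = -36
Natural end conditions: m_0 = m_2 = 0.
Solving the tridiagonal system: m_0 = 0, m_1 = -9, m_2 = 0.
On [0, 1], s(t) = 8 - 2·t - 9/2·t² + 3/2·t³.
With t = 1/3: s(1/3) = 62/9.

6.8889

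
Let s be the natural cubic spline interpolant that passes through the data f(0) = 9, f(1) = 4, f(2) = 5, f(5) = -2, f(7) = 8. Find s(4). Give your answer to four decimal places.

Let σ_i = s''(x_i). Step sizes h_i = 1, 1, 3, 2; slopes of the chords Δ_i = (y_(i+1) - y_i)/h_i = -5, 1, -7/3, 5.
  1·σ_0 + 4·σ_1 + 1·σ_2 = 6(Δ_1 - Δ_0) = 36
  1·σ_1 + 8·σ_2 + 3·σ_3 = 6(Δ_2 - Δ_1) = -20
  3·σ_2 + 10·σ_3 + 2·σ_4 = 6(Δ_3 - Δ_2) = 44
Natural end conditions: σ_0 = σ_4 = 0.
Forward elimination and back-substitution give σ_0 = 0, σ_1 = 1444/137, σ_2 = -844/137, σ_3 = 856/137, σ_4 = 0.
On [2, 5], s(x) = 5 + 289/411·(x - 2) - 422/137·(x - 2)² + 850/1233·(x - 2)³.
With (x - 2) = 2: s(4) = -493/1233.

-0.3998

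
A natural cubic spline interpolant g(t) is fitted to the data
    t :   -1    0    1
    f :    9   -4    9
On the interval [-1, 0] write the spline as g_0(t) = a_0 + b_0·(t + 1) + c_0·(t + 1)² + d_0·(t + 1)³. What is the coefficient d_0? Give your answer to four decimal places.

Put M_i = g'' at the i-th knot. Here h = (1, 1) and Δ = (-13, 13), so the interior equations h_(i-1)·M_(i-1) + 2(h_(i-1)+h_i)·M_i + h_i·M_(i+1) = 6(Δ_i − Δ_(i-1)) read
  1·M_0 + 4·M_1 + 1·M_2 = 6(Δ_1 - Δ_0) = 156
Natural end conditions: M_0 = M_2 = 0.
Solving the tridiagonal system: M_0 = 0, M_1 = 39, M_2 = 0.
On [-1, 0], with g_0(t) = a_0 + b_0·(t + 1) + c_0·(t + 1)² + d_0·(t + 1)³: c_0 = M_0/2 = 0, d_0 = (M_1 - M_0)/(6h_0) = 13/2, b_0 = Δ_0 - h_0(2M_0 + M_1)/6 = -39/2.

6.5000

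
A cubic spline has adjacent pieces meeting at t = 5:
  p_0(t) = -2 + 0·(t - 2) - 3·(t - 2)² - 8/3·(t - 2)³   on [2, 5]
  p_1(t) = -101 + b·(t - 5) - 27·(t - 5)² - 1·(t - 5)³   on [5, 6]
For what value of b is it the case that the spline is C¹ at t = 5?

-90

p_0'(t) = 0 - 6·(t - 2) - 8·(t - 2)², so p_0'(5) = -90. On the right, p_1'(5) = b, so b = -90.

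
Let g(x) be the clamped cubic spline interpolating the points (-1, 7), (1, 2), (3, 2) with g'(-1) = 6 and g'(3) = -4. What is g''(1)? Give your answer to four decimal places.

8.7500

Put M_i = g'' at the i-th knot. Here h = (2, 2) and Δ = (-5/2, 0), so the interior equations h_(i-1)·M_(i-1) + 2(h_(i-1)+h_i)·M_i + h_i·M_(i+1) = 6(Δ_i − Δ_(i-1)) read
  2·M_0 + 8·M_1 + 2·M_2 = 6(Δ_1 - Δ_0) = 15
Clamped end conditions give two more equations: 2h_0·M_0 + h_0·M_1 = 6(Δ_0 - g'(-1)) = -51 and h_1·M_1 + 2h_1·M_2 = 6(g'(3) - Δ_1) = -24.
Forward elimination and back-substitution give M_0 = -137/8, M_1 = 35/4, M_2 = -83/8.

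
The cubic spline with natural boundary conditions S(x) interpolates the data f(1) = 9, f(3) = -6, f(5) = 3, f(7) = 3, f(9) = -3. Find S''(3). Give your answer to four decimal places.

10.4464

With m_i denoting the second derivative at x_i, h_i = 2, 2, 2, 2, and Δ_i = (y_(i+1) − y_i)/h_i = -15/2, 9/2, 0, -3:
  2·m_0 + 8·m_1 + 2·m_2 = 6(Δ_1 - Δ_0) = 72
  2·m_1 + 8·m_2 + 2·m_3 = 6(Δ_2 - Δ_1) = -27
  2·m_2 + 8·m_3 + 2·m_4 = 6(Δ_3 - Δ_2) = -18
Natural end conditions: m_0 = m_4 = 0.
Solving the tridiagonal system: m_0 = 0, m_1 = 585/56, m_2 = -81/14, m_3 = -45/56, m_4 = 0.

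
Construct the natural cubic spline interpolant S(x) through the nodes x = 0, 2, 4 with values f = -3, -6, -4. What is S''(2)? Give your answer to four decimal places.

1.8750

Write M_i for S''(x_i). With h_i = 2, 2 and divided differences Δ_i = -3/2, 1, the continuity of S' gives the tridiagonal system
  2·M_0 + 8·M_1 + 2·M_2 = 6(Δ_1 - Δ_0) = 15
Natural end conditions: M_0 = M_2 = 0.
Solving: M_0 = 0, M_1 = 15/8, M_2 = 0.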